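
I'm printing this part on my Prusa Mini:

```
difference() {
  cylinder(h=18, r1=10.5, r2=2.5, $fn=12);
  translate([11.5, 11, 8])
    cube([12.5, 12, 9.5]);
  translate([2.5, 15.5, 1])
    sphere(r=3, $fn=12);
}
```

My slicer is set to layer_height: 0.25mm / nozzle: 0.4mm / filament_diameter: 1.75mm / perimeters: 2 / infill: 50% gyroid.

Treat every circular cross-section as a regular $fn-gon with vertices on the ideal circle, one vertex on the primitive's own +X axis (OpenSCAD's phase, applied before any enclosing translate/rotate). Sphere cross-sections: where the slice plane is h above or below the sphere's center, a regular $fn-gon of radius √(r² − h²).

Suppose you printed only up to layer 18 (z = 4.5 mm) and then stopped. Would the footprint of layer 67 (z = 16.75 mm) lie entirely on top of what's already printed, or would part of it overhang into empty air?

Compare the two slices. At z = 4.5: the cone (r1=10.5→r2=2.5) has section circumradius 8.500 here — a regular 12-gon (area = (12/2)·8.500²·sin(360°/12) = 216.75 mm²); the cube at (11.5, 11) does not reach this height (z outside [8, 17.5]); the sphere at (2.5, 15.5) is absent (|z−center|=3.500 > r=3); Taking the first minus the rest: none of the subtracted shapes is present at this height, so the cone is unchanged — area = 216.75 mm². At z = 16.75: the cone contributes a regular 12-gon of circumradius 3.056 (interpolated between r1=10.5 and r2=2.5 at t=0.931) (area = (12/2)·3.056²·sin(360°/12) = 28.01 mm²); the 12.5×12 cube at (11.5, 11) contributes its full rectangle (area 150.00 mm²); the sphere at (2.5, 15.5) is absent (|z−center|=15.750 > r=3); After the difference (first − rest): starting from the cone (28.01 mm²), the 12.5×12 cube at (11.5, 11) misses the remaining region (no effect) — area = 28.01 mm². Checking containment: the cross-section at z = 16.75 is a subset of the cross-section at z = 4.5.

entirely on top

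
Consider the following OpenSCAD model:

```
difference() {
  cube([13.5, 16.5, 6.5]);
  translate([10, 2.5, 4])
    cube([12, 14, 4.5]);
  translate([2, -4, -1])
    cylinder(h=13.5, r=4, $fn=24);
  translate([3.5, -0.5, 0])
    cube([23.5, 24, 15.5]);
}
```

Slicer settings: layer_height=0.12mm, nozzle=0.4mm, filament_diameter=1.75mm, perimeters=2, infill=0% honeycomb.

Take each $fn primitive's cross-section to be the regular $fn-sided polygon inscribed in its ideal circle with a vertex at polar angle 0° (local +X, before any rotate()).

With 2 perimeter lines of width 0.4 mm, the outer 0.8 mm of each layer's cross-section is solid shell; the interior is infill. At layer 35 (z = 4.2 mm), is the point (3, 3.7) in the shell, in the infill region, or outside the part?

At z = 4.2 mm: the 13.5×16.5 cube contributes its full rectangle; the cube at (10, 2.5) is present — its section is the full 12×14 rectangle; the r=4 cylinder at (2, -4) contributes a regular 24-gon of circumradius 4; the cube at (3.5, -0.5) is present — its section is the full 23.5×24 rectangle; Subtracting the remaining from the first: starting from the 13.5×16.5 cube, the 12×14 cube at (10, 2.5) partially overlaps it — only the 49.00 mm² overlap (of its 168.00 mm²) is removed, clipping the outline; the r=4 cylinder at (2, -4) misses the remaining region (no effect); the 23.5×24 cube at (3.5, -0.5) partially overlaps it — only the 116.00 mm² overlap (of its 564.00 mm²) is removed, clipping the outline — 1 connected region. Overall, the cross-section is a single solid region. The nearest boundary edge runs (3.50, 16.50)→(3.50, 0.00); distance from the point to it = 0.50 mm. The point is inside the cross-section, 0.50 mm from the nearest boundary — within the 0.8 mm shell band (2 × 0.4).

shell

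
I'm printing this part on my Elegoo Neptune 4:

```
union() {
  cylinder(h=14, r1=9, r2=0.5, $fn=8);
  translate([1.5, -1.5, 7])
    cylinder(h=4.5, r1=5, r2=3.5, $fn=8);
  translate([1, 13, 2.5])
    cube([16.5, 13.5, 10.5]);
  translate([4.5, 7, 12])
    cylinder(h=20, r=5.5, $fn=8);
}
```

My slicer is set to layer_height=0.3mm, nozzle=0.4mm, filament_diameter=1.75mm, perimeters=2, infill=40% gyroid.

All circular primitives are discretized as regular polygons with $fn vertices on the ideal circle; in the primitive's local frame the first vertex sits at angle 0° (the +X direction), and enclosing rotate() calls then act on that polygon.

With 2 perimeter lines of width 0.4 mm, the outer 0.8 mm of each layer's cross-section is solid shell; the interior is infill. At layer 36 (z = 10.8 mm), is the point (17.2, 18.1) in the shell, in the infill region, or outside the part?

shell

At z = 10.8 mm: the cone (r1=9→r2=0.5) has section circumradius 2.443 here — a regular 8-gon; the cone at (1.5, -1.5) contributes a regular 8-gon of circumradius 3.733 (interpolated between r1=5 and r2=3.5 at t=0.844); the 16.5×13.5 cube at (1, 13) contributes its full rectangle; the cylinder at (4.5, 7) is not intersected at this z (z outside [12, 32]); Merging all regions: the regions partially overlap (shared area 13.66 mm²), so overlapping operands fuse into one piece — 2 connected regions. Overall, the cross-section has 2 separate islands. The nearest boundary edge runs (17.50, 26.50)→(17.50, 13.00); distance from the point to it = 0.30 mm. (Shell/infill is judged within the island containing the point — the largest one.) The point is inside the cross-section, 0.30 mm from the nearest boundary — within the 0.8 mm shell band (2 × 0.4).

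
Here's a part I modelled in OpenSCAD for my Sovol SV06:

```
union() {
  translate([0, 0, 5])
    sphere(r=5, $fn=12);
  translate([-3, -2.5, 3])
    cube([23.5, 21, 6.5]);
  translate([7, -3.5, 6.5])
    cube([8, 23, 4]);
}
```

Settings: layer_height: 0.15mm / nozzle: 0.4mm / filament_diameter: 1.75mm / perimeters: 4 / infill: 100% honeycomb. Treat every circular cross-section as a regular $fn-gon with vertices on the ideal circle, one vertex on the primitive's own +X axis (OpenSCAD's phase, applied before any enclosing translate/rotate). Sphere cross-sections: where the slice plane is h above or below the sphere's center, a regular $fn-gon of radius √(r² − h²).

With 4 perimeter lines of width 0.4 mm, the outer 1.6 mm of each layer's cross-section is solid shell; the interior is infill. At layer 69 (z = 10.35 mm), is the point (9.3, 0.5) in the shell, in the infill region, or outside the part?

At z = 10.35 mm: the sphere is absent (|z−center|=5.350 > r=5); the cube at (-3, -2.5) does not reach this height (z outside [3, 9.5]); the 8×23 cube at (7, -3.5) contributes its full rectangle; Taking the union: only the 8×23 cube at (7, -3.5) is present, so the union is just that shape — 1 connected region. Overall, the cross-section is a single solid region. The nearest boundary edge runs (7.00, 19.50)→(7.00, -3.50); distance from the point to it = 2.30 mm. The point is inside the cross-section and 2.30 mm from the nearest boundary — more than the 1.6 mm shell width (4 × 0.4), so it's in the infill interior.

infill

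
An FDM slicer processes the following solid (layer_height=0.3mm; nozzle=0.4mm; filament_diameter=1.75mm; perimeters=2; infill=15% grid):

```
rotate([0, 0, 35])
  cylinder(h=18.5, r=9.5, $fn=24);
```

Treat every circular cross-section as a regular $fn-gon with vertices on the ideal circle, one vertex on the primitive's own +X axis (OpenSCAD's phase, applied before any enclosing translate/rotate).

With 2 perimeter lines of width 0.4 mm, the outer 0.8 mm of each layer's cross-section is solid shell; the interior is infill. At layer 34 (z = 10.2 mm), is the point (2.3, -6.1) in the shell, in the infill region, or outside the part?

infill

At z = 10.2 mm: the r=9.5 cylinder contributes a regular 24-gon of circumradius 9.5; (whole slice rotated 35° about Z — lengths, areas and connectivity unchanged). Overall, the cross-section is a single solid region. Undo the 35° rotation: the query point maps to (-1.615, -6.316) in the un-rotated model frame. The nearest boundary edge runs (-2.46, -9.18)→(-0.00, -9.50); distance from the point to it = 2.95 mm. The point is inside the cross-section and 2.95 mm from the nearest boundary — more than the 0.8 mm shell width (2 × 0.4), so it's in the infill interior.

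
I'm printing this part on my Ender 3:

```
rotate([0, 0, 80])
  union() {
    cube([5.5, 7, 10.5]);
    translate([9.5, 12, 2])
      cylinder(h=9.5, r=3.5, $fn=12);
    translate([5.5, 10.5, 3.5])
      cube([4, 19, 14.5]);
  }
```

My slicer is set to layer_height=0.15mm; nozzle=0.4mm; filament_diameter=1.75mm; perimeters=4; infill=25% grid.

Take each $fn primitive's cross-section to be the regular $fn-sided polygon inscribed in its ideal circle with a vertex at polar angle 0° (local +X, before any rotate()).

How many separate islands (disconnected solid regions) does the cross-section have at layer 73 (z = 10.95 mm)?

At z = 10.95 mm: the cube is absent (z outside [0, 10.5]); the r=3.5 cylinder at (9.5, 12) gives a regular 12-gon of circumradius 3.5 (constant along its height); the cube at (5.5, 10.5) is present — its section is the full 4×19 rectangle; Combining (union): the regions partially overlap (shared area 14.14 mm²), so overlapping operands fuse into one piece — 1 connected region; (rotated 80° about Z; rotation is an isometry so areas/perimeters/island counts are preserved). Overall, the cross-section is a single solid region. Island count = 1.

1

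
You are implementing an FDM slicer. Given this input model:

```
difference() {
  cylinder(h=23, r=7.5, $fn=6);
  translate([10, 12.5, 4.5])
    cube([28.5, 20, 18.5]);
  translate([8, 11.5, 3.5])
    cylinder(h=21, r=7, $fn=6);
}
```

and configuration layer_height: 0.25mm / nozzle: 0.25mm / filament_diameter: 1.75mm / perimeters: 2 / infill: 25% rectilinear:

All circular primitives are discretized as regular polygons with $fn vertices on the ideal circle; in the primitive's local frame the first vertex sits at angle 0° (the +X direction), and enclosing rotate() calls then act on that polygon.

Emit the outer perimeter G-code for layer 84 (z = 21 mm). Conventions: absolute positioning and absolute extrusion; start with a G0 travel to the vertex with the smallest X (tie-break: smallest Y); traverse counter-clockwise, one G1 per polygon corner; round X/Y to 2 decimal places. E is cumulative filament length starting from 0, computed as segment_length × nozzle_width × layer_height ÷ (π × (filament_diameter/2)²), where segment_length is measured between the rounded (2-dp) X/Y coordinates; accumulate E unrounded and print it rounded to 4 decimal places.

G0 X-7.50 Y0.00 Z21.00
G1 X-3.75 Y-6.50 E0.1950
G1 X3.75 Y-6.50 E0.3899
G1 X7.50 Y0.00 E0.5849
G1 X3.75 Y6.50 E0.7799
G1 X-3.75 Y6.50 E0.9747
G1 X-7.50 Y0.00 E1.1697

At z = 21 mm: the r=7.5 cylinder gives a regular 6-gon of circumradius 7.5 (constant along its height); the cube at (10, 12.5) (footprint 28.5×20) is included at this height; the r=7 cylinder at (8, 11.5) gives a regular 6-gon of circumradius 7 (constant along its height); Taking the first minus the rest: starting from the r=7.5 cylinder, the 28.5×20 cube at (10, 12.5) misses the remaining region (no effect); the r=7 cylinder at (8, 11.5) misses the remaining region (no effect) — 1 connected region. The outline is a single polygon with 6 vertices. Extrusion per mm of travel: 0.25 × 0.25 / (π × 0.875²) = 0.025984. Accumulating E over each segment gives final E = 1.1697.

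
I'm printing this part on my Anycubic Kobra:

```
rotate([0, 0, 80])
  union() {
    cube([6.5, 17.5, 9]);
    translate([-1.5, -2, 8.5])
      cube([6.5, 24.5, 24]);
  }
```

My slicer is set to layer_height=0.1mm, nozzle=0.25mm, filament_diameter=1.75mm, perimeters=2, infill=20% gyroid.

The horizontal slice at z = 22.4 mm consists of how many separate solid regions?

At z = 22.4 mm: the cube is not intersected at this z (z outside [0, 9]); the cube at (-1.5, -2) is present — its section is the full 6.5×24.5 rectangle; Merging all regions: only the 6.5×24.5 cube at (-1.5, -2) is present, so the union is just that shape — 1 connected region; (whole slice rotated 80° about Z — lengths, areas and connectivity unchanged). The result has 1 disconnected region.

1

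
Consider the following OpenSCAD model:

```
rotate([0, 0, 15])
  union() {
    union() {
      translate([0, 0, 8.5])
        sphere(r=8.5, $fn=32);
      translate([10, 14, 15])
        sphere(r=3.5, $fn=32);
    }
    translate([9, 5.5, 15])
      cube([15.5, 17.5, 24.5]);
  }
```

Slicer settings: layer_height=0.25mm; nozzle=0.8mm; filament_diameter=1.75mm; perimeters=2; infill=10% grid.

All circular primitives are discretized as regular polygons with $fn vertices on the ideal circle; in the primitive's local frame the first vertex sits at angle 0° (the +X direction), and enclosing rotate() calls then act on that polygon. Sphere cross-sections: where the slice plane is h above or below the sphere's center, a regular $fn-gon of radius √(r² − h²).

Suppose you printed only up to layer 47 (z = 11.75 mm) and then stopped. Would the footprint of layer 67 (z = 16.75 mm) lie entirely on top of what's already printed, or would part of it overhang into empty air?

part overhangs

Compare the two slices. At z = 11.75: the r=8.5 sphere slices to a regular 32-gon of circumradius 7.854 (√(r²−h²) with h=3.25 from center) (area = (32/2)·7.854²·sin(360°/32) = 192.55 mm²); the r=3.5 sphere at (10, 14) contributes a regular 32-gon of circumradius √(3.5²−3.25²) = 1.299 (area = (32/2)·1.299²·sin(360°/32) = 5.27 mm²); Merging all regions: the 2 present regions are separate (no shared area or edge), so areas and boundary lengths simply add and each stays a separate island — area = 197.82 mm²; the cube at (9, 5.5) is absent (z outside [15, 39.5]); Merging all regions: only that combined region is present, so the union is just that shape — area = 197.82 mm²; (rotated 15° about Z; rotation is an isometry so areas/perimeters/island counts are preserved). At z = 16.75: the r=8.5 sphere contributes a regular 32-gon of circumradius √(8.5²−8.25²) = 2.046 (area = (32/2)·2.046²·sin(360°/32) = 13.07 mm²); the r=3.5 sphere at (10, 14) contributes a regular 32-gon of circumradius √(3.5²−1.75²) = 3.031 (area = (32/2)·3.031²·sin(360°/32) = 28.68 mm²); Merging all regions: the 2 present regions are separate (no shared area or edge), so areas and boundary lengths simply add and each stays a separate island — area = 41.75 mm²; the cube at (9, 5.5) is present — its section is the full 15.5×17.5 rectangle (area 271.25 mm²); Merging all regions: the regions partially overlap — summed areas 313.00 mm² minus the doubly-counted overlap 20.27 mm² gives 292.73 mm² — area = 292.73 mm²; (rotated 15° about Z; rotation is an isometry so areas/perimeters/island counts are preserved). Checking containment: at z = 16.75 the cross-section extends beyond the z = 11.75 cross-section by about 274.39 mm².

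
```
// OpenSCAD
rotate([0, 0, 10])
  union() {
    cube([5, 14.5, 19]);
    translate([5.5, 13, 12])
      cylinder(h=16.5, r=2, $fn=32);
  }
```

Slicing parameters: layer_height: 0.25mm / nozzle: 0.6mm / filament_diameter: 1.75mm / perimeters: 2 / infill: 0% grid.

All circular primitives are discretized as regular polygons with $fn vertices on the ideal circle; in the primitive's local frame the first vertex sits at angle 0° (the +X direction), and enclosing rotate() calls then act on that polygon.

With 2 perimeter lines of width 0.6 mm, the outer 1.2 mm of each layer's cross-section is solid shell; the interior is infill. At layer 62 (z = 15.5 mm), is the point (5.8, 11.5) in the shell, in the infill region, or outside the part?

outside

At z = 15.5 mm: the cube is present — its section is the full 5×14.5 rectangle; the r=2 cylinder at (5.5, 13) gives a regular 32-gon of circumradius 2 (constant along its height); Merging all regions: the regions partially overlap (shared area 4.06 mm²), so overlapping operands fuse into one piece — 1 connected region; (rotated 10° about Z; rotation is an isometry so areas/perimeters/island counts are preserved). Overall, the cross-section is a single solid region. Undo the 10° rotation: the query point maps to (7.709, 10.318) in the un-rotated model frame. The nearest boundary edge runs (6.91, 11.59)→(6.61, 11.34); distance from the point to it = 1.48 mm. The point is not inside any of the regions above, so it lies outside the cross-section (1.48 mm from the nearest boundary).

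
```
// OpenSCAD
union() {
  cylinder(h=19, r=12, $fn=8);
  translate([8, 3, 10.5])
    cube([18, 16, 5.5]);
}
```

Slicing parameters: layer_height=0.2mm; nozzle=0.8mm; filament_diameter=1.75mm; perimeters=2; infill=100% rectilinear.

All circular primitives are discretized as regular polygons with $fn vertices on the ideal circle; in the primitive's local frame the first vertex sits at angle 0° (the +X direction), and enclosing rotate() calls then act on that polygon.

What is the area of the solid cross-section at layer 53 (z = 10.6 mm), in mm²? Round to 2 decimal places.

At z = 10.6 mm: the r=12 cylinder gives a regular 8-gon of circumradius 12 (constant along its height) (area = (8/2)·12.000²·sin(360°/8) = 407.29 mm²); the cube at (8, 3) is present — its section is the full 18×16 rectangle (area 288.00 mm²); Merging all regions: the regions partially overlap — summed areas 695.29 mm² minus the doubly-counted overlap 8.94 mm² gives 686.35 mm² — area = 686.35 mm². Overall, the cross-section is a single solid region. Net area = 686.35 mm².

686.35 mm²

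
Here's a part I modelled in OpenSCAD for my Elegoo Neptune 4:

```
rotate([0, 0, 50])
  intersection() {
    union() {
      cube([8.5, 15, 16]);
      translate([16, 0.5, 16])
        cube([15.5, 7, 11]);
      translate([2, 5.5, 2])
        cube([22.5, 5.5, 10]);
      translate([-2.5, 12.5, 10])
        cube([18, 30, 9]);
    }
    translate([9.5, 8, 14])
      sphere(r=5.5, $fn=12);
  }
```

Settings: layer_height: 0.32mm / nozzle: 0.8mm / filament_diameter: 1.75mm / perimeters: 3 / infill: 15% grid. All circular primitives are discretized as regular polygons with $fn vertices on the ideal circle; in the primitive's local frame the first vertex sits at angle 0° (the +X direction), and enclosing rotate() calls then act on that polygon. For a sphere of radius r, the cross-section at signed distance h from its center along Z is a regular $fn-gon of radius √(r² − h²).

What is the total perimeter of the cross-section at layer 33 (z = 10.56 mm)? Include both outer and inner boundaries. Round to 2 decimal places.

At z = 10.56 mm: the cube is present — its section is the full 8.5×15 rectangle (perimeter 47.00 mm); the cube at (16, 0.5) is not intersected at this z (z outside [16, 27]); the cube at (2, 5.5) (footprint 22.5×5.5) is included at this height (perimeter 56.00 mm); the cube at (-2.5, 12.5) (footprint 18×30) is included at this height (perimeter 96.00 mm); Taking the union: the regions partially overlap (shared area 57.00 mm²), so the edge portions inside another operand are dropped and the merged outline is re-measured after clipping — boundary = 153.00 mm; the r=5.5 sphere at (9.5, 8) slices to a regular 12-gon of circumradius 4.291 (√(r²−h²) with h=3.44 from center) (perimeter = 2·12·4.291·sin(180°/12) = 26.66 mm); Keeping only the common overlap: the r=5.5 sphere at (9.5, 8) partially overlaps the result so far; clipping to the common part keeps 46.06 mm² — boundary = 28.18 mm; (whole slice rotated 50° about Z — lengths, areas and connectivity unchanged). Overall, the cross-section is a single solid region. Total boundary length (outer) = 28.18 mm.

28.18 mm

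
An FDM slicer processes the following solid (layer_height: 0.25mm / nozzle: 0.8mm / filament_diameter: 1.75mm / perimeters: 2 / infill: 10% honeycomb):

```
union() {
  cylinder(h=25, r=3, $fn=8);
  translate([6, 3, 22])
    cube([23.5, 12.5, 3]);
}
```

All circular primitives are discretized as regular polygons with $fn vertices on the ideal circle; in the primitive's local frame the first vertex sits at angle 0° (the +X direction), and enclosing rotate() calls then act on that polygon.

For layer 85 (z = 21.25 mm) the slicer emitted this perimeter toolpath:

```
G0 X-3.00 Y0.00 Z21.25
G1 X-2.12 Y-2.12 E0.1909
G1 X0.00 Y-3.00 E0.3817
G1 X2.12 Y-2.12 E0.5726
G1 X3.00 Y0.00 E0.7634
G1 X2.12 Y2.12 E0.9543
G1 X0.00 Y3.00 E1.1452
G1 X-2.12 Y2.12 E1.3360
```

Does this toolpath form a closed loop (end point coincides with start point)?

no

Start point (G0): (-3.00, 0.00). End point (last G1): the path does not return to the start — open.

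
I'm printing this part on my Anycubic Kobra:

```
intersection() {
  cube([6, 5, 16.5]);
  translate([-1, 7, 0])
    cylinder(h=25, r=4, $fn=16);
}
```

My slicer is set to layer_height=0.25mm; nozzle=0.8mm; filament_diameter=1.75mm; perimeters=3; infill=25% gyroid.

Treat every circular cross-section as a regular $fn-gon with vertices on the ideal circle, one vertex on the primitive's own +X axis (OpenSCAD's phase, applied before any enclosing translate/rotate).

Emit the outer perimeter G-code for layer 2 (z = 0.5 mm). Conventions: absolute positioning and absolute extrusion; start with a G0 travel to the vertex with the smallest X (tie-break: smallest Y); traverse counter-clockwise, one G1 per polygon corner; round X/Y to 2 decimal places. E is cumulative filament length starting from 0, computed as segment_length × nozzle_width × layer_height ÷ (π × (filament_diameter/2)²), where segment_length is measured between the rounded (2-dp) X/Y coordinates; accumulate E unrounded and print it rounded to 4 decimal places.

At z = 0.5 mm: the 6×5 cube contributes its full rectangle; the cylinder at (-1, 7): section is a regular 16-gon, circumradius r=4; After intersecting: the r=4 cylinder at (-1, 7) partially overlaps the 6×5 cube; clipping to the common part keeps 2.79 mm² — 1 connected region. The outline is a single polygon with 5 vertices. Extrusion per mm of travel: 0.8 × 0.25 / (π × 0.875²) = 0.083150. Accumulating E over each segment gives final E = 0.6053.

G0 X0.00 Y3.20 Z0.50
G1 X0.53 Y3.30 E0.0448
G1 X1.83 Y4.17 E0.1749
G1 X2.38 Y5.00 E0.2577
G1 X0.00 Y5.00 E0.4556
G1 X0.00 Y3.20 E0.6053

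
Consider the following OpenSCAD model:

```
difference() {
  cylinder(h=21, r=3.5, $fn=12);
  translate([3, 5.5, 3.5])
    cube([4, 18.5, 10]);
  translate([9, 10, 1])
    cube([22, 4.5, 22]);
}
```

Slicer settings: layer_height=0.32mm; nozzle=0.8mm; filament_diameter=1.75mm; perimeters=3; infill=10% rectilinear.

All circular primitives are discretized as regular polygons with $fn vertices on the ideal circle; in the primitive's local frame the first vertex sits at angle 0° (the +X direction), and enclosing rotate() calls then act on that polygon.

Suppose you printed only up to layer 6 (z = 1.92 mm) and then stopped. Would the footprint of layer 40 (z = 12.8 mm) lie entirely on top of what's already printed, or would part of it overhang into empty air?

entirely on top

Compare the two slices. At z = 1.92: the r=3.5 cylinder gives a regular 12-gon of circumradius 3.5 (constant along its height) (area = (12/2)·3.500²·sin(360°/12) = 36.75 mm²); the cube at (3, 5.5) is absent (z outside [3.5, 13.5]); the cube at (9, 10) is present — its section is the full 22×4.5 rectangle (area 99.00 mm²); Taking the first minus the rest: starting from the r=3.5 cylinder (36.75 mm²), the 22×4.5 cube at (9, 10) misses the remaining region (no effect) — area = 36.75 mm². At z = 12.8: the cylinder: section is a regular 12-gon, circumradius r=3.5 (area = (12/2)·3.500²·sin(360°/12) = 36.75 mm²); the cube at (3, 5.5) is present — its section is the full 4×18.5 rectangle (area 74.00 mm²); the cube at (9, 10) (footprint 22×4.5) is included at this height (area 99.00 mm²); After the difference (first − rest): starting from the r=3.5 cylinder (36.75 mm²), the 4×18.5 cube at (3, 5.5) misses the remaining region (no effect); the 22×4.5 cube at (9, 10) misses the remaining region (no effect) — area = 36.75 mm². Checking containment: the cross-section at z = 12.8 is a subset of the cross-section at z = 1.92.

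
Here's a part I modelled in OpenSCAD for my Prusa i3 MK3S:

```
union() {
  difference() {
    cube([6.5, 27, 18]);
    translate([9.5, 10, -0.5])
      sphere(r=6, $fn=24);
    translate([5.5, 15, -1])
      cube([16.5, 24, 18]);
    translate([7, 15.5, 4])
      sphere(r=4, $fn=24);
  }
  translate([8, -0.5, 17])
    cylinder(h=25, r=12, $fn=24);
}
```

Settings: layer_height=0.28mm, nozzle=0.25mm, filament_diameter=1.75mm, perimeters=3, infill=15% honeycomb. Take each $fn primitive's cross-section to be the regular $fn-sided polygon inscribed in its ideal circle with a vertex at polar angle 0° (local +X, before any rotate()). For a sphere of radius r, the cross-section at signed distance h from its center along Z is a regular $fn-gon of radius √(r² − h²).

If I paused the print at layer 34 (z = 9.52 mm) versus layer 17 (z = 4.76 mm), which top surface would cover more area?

Layer 34 (z = 9.52): the cube (footprint 6.5×27) is included at this height (area 175.50 mm²); the sphere at (9.5, 10) is absent (|z−center|=10.020 > r=6); the cube at (5.5, 15) is present — its section is the full 16.5×24 rectangle (area 396.00 mm²); the sphere at (7, 15.5) does not reach this height (|z−center|=5.520 > r=4); After the difference (first − rest): starting from the 6.5×27 cube (175.50 mm²), the 16.5×24 cube at (5.5, 15) partially overlaps it — only the 12.00 mm² overlap (of its 396.00 mm²) is removed, clipping the outline — area = 163.50 mm²; the cylinder at (8, -0.5) is not intersected at this z (z outside [17, 42]); Combining (union): only that combined region is present, so the union is just that shape — area = 163.50 mm². So its area = 163.50 mm². Layer 17 (z = 4.76): the cube is present — its section is the full 6.5×27 rectangle (area 175.50 mm²); the sphere at (9.5, 10): section is a regular 24-gon, circumradius = √(r²−h²) = √(6²−5.26²) = 2.887 (area = (24/2)·2.887²·sin(360°/24) = 25.88 mm²); the 16.5×24 cube at (5.5, 15) contributes its full rectangle (area 396.00 mm²); the r=4 sphere at (7, 15.5) contributes a regular 24-gon of circumradius √(4²−0.76²) = 3.927 (area = (24/2)·3.927²·sin(360°/24) = 47.90 mm²); Taking the first minus the rest: starting from the 6.5×27 cube (175.50 mm²), the r=6 sphere at (9.5, 10) misses the remaining region (no effect); the 16.5×24 cube at (5.5, 15) partially overlaps it — only the 12.00 mm² overlap (of its 396.00 mm²) is removed, clipping the outline; the r=4 sphere at (7, 15.5) partially overlaps it — only the 15.79 mm² overlap (of its 47.90 mm²) is removed, clipping the outline — area = 147.71 mm²; the cylinder at (8, -0.5) does not reach this height (z outside [17, 42]); Taking the union: only that combined region is present, so the union is just that shape — area = 147.71 mm². So its area = 147.71 mm². Layer 34 is larger (163.50 vs 147.71 mm²).

layer 34 (z = 9.52 mm)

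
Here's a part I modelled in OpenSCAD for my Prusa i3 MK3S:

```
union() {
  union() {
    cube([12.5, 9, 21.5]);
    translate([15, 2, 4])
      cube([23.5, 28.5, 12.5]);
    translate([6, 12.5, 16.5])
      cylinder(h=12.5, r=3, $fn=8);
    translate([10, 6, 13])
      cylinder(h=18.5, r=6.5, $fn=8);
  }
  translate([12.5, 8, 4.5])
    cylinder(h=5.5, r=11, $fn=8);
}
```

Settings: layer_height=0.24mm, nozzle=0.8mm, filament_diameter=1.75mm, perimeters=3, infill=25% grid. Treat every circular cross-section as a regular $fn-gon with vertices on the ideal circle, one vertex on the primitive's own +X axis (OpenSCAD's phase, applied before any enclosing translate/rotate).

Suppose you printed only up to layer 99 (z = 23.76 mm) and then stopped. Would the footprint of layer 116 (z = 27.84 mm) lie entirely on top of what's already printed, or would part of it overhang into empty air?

Compare the two slices. At z = 23.76: the cube is absent (z outside [0, 21.5]); the cube at (15, 2) does not reach this height (z outside [4, 16.5]); the cylinder at (6, 12.5): section is a regular 8-gon, circumradius r=3 (area = (8/2)·3.000²·sin(360°/8) = 25.46 mm²); the cylinder at (10, 6): section is a regular 8-gon, circumradius r=6.5 (area = (8/2)·6.500²·sin(360°/8) = 119.50 mm²); Taking the union: the regions partially overlap — summed areas 144.96 mm² minus the doubly-counted overlap 4.08 mm² gives 140.88 mm² — area = 140.88 mm²; the cylinder at (12.5, 8) does not reach this height (z outside [4.5, 10]); Taking the union: only that combined region is present, so the union is just that shape — area = 140.88 mm². At z = 27.84: the cube does not reach this height (z outside [0, 21.5]); the cube at (15, 2) is absent (z outside [4, 16.5]); the cylinder at (6, 12.5): section is a regular 8-gon, circumradius r=3 (area = (8/2)·3.000²·sin(360°/8) = 25.46 mm²); the r=6.5 cylinder at (10, 6) contributes a regular 8-gon of circumradius 6.5 (area = (8/2)·6.500²·sin(360°/8) = 119.50 mm²); Combining (union): the regions partially overlap — summed areas 144.96 mm² minus the doubly-counted overlap 4.08 mm² gives 140.88 mm² — area = 140.88 mm²; the cylinder at (12.5, 8) is not intersected at this z (z outside [4.5, 10]); Taking the union: only that combined region is present, so the union is just that shape — area = 140.88 mm². Checking containment: the cross-section at z = 27.84 is a subset of the cross-section at z = 23.76.

entirely on top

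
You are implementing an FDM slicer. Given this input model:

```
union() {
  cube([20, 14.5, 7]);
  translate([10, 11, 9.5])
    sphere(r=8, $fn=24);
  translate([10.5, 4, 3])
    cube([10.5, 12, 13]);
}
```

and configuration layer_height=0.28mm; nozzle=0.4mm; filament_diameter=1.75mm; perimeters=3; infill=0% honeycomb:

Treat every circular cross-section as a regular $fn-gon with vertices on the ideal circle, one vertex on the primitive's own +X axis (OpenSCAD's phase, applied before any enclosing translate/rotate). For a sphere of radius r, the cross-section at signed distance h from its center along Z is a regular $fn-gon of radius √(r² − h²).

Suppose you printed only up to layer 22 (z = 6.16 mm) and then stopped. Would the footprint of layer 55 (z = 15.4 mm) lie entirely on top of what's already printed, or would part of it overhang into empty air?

entirely on top

Compare the two slices. At z = 6.16: the cube (footprint 20×14.5) is included at this height (area 290.00 mm²); the sphere at (10, 11): section is a regular 24-gon, circumradius = √(r²−h²) = √(8²−3.34²) = 7.269 (area = (24/2)·7.269²·sin(360°/24) = 164.13 mm²); the cube at (10.5, 4) is present — its section is the full 10.5×12 rectangle (area 126.00 mm²); Taking the union: the regions partially overlap — summed areas 580.13 mm² minus the doubly-counted overlap 238.33 mm² gives 341.80 mm² — area = 341.80 mm². At z = 15.4: the cube is absent (z outside [0, 7]); the r=8 sphere at (10, 11) contributes a regular 24-gon of circumradius √(8²−5.9²) = 5.403 (area = (24/2)·5.403²·sin(360°/24) = 90.66 mm²); the 10.5×12 cube at (10.5, 4) contributes its full rectangle (area 126.00 mm²); Combining (union): the regions partially overlap — summed areas 216.66 mm² minus the doubly-counted overlap 39.65 mm² gives 177.01 mm² — area = 177.01 mm². Checking containment: the cross-section at z = 15.4 is a subset of the cross-section at z = 6.16.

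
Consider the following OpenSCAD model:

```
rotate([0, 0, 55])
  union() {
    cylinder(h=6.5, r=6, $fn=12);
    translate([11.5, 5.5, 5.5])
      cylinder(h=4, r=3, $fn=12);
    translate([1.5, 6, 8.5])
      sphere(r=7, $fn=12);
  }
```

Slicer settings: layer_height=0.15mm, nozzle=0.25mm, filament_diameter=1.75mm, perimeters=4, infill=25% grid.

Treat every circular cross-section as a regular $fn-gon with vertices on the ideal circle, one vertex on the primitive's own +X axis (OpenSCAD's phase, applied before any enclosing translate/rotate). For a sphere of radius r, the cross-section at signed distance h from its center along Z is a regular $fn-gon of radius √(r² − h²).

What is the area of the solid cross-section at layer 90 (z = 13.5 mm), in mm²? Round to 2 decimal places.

72.00 mm²

At z = 13.5 mm: the cylinder is not intersected at this z (z outside [0, 6.5]); the cylinder at (11.5, 5.5) is not intersected at this z (z outside [5.5, 9.5]); the sphere at (1.5, 6): section is a regular 12-gon, circumradius = √(r²−h²) = √(7²−5²) = 4.899 (area = (12/2)·4.899²·sin(360°/12) = 72.00 mm²); Combining (union): only the r=7 sphere at (1.5, 6) is present, so the union is just that shape — area = 72.00 mm²; (rotated 55° about Z; rotation is an isometry so areas/perimeters/island counts are preserved). Overall, the cross-section is a single solid region. Net area = 72.00 mm².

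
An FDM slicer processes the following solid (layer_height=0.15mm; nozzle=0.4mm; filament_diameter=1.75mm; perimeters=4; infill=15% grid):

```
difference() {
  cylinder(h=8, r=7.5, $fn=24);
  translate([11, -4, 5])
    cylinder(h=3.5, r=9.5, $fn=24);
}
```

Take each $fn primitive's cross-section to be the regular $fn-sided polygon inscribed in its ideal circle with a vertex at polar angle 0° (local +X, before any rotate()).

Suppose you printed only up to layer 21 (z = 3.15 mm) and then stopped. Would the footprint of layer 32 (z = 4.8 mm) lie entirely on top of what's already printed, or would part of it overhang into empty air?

Compare the two slices. At z = 3.15: the cylinder: section is a regular 24-gon, circumradius r=7.5 (area = (24/2)·7.500²·sin(360°/24) = 174.70 mm²); the cylinder at (11, -4) does not reach this height (z outside [5, 8.5]); Taking the first minus the rest: none of the subtracted shapes is present at this height, so the r=7.5 cylinder is unchanged — area = 174.70 mm². At z = 4.8: the r=7.5 cylinder gives a regular 24-gon of circumradius 7.5 (constant along its height) (area = (24/2)·7.500²·sin(360°/24) = 174.70 mm²); the cylinder at (11, -4) is not intersected at this z (z outside [5, 8.5]); Subtracting the remaining from the first: none of the subtracted shapes is present at this height, so the r=7.5 cylinder is unchanged — area = 174.70 mm². Checking containment: the cross-section at z = 4.8 is a subset of the cross-section at z = 3.15.

entirely on top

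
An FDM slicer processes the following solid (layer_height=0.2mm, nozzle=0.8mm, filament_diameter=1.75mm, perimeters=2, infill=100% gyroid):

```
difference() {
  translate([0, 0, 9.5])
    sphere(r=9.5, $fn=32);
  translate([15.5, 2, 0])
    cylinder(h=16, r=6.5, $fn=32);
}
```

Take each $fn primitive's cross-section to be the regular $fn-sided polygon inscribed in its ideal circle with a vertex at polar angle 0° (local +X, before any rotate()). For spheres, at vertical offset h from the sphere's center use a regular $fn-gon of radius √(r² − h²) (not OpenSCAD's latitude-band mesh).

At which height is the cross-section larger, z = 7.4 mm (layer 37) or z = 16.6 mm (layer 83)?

Layer 37 (z = 7.4): the r=9.5 sphere slices to a regular 32-gon of circumradius 9.265 (√(r²−h²) with h=2.1 from center) (area = (32/2)·9.265²·sin(360°/32) = 267.94 mm²); the r=6.5 cylinder at (15.5, 2) contributes a regular 32-gon of circumradius 6.5 (area = (32/2)·6.500²·sin(360°/32) = 131.88 mm²); Taking the first minus the rest: starting from the r=9.5 sphere (267.94 mm²), the r=6.5 cylinder at (15.5, 2) partially overlaps it — only the 0.09 mm² overlap (of its 131.88 mm²) is removed, clipping the outline — area = 267.85 mm². So its area = 267.85 mm². Layer 83 (z = 16.6): the r=9.5 sphere contributes a regular 32-gon of circumradius √(9.5²−7.1²) = 6.312 (area = (32/2)·6.312²·sin(360°/32) = 124.36 mm²); the cylinder at (15.5, 2) is not intersected at this z (z outside [0, 16]); Subtracting the remaining from the first: none of the subtracted shapes is present at this height, so the r=9.5 sphere is unchanged — area = 124.36 mm². So its area = 124.36 mm². Layer 37 is larger (267.85 vs 124.36 mm²).

layer 37 (z = 7.4 mm)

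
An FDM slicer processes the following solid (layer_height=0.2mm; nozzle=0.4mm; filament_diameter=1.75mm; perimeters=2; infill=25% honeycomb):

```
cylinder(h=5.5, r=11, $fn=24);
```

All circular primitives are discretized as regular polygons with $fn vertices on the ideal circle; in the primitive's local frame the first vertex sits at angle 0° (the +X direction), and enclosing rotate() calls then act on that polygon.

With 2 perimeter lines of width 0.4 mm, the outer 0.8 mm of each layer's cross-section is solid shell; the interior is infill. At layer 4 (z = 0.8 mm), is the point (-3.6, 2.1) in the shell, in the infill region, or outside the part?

At z = 0.8 mm: the cylinder: section is a regular 24-gon, circumradius r=11. Overall, the cross-section is a single solid region. The nearest boundary edge runs (-7.78, 7.78)→(-9.53, 5.50); distance from the point to it = 6.77 mm. The point is inside the cross-section and 6.77 mm from the nearest boundary — more than the 0.8 mm shell width (2 × 0.4), so it's in the infill interior.

infill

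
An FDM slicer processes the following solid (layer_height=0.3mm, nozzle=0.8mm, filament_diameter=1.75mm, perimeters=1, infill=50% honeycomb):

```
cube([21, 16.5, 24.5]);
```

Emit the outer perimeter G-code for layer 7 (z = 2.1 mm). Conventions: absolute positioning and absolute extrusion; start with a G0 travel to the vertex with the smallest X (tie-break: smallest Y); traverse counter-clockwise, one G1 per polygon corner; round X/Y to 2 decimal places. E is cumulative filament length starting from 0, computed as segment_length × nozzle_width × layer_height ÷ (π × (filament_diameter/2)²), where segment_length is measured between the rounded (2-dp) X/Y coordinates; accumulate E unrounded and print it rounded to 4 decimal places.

At z = 2.1 mm: the cube is present — its section is the full 21×16.5 rectangle. The outline is a single polygon with 4 vertices. Extrusion per mm of travel: 0.8 × 0.3 / (π × 0.875²) = 0.099780. Accumulating E over each segment gives final E = 7.4835.

G0 X0.00 Y0.00 Z2.10
G1 X21.00 Y0.00 E2.0954
G1 X21.00 Y16.50 E3.7418
G1 X0.00 Y16.50 E5.8372
G1 X0.00 Y0.00 E7.4835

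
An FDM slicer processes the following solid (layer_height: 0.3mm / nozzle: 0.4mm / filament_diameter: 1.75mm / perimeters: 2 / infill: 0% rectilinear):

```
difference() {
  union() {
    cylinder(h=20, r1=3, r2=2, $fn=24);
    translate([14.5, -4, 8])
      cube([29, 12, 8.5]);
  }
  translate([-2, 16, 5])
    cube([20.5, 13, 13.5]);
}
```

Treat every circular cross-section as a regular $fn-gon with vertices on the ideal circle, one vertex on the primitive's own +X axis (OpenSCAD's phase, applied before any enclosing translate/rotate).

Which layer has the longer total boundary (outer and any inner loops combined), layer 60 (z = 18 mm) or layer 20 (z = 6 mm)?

Layer 60 (z = 18): the cone: at t=0.900 of its height the radius interpolates to r₁+(r₂−r₁)t = 2.100, giving a regular 24-gon of that circumradius (perimeter = 2·24·2.100·sin(180°/24) = 13.16 mm); the cube at (14.5, -4) is absent (z outside [8, 16.5]); Taking the union: only the cone is present, so the union is just that shape — boundary = 13.16 mm; the 20.5×13 cube at (-2, 16) contributes its full rectangle (perimeter 67.00 mm); After the difference (first − rest): starting from the result so far, the 20.5×13 cube at (-2, 16) misses the remaining region (no effect) — boundary = 13.16 mm. So its perimeter = 13.16 mm. Layer 20 (z = 6): the cone contributes a regular 24-gon of circumradius 2.700 (interpolated between r1=3 and r2=2 at t=0.300) (perimeter = 2·24·2.700·sin(180°/24) = 16.92 mm); the cube at (14.5, -4) is not intersected at this z (z outside [8, 16.5]); Taking the union: only the cone is present, so the union is just that shape — boundary = 16.92 mm; the cube at (-2, 16) is present — its section is the full 20.5×13 rectangle (perimeter 67.00 mm); After the difference (first − rest): starting from the result so far, the 20.5×13 cube at (-2, 16) misses the remaining region (no effect) — boundary = 16.92 mm. So its perimeter = 16.92 mm. Layer 20 is larger (16.92 vs 13.16 mm).

layer 20 (z = 6 mm)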